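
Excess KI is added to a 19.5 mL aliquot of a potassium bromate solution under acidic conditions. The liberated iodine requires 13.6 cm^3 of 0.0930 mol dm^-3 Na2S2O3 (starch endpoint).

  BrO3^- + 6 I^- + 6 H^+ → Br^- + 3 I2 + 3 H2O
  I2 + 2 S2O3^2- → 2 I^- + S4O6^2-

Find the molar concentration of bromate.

n(S2O3^2-) = 0.0136 × 0.0930 = 1.26 × 10^-3 mol
n(I2) = n(S2O3^2-)/2 = 6.32 × 10^-4 mol
From the 1:3 ratio, n(BrO3^-) in the aliquot = 1/3 × 6.32 × 10^-4 = 2.11 × 10^-4 mol
[BrO3^-] = 2.11 × 10^-4 / 0.0195 = 0.0108 mol/L

0.0108 mol/L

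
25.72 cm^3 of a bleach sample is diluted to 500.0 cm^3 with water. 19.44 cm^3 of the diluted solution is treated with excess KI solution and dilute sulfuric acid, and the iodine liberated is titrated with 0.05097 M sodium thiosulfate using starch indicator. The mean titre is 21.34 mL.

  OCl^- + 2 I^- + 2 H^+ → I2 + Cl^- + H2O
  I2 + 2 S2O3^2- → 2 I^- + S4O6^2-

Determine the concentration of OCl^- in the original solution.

n(S2O3^2-) = 0.02134 × 0.05097 = 1.088 × 10^-3 mol
n(I2) = n(S2O3^2-)/2 = 5.438 × 10^-4 mol
n(OCl^-) in the aliquot = 5.438 × 10^-4 mol (1:1 ratio)
[OCl^-]_dilute = 5.438 × 10^-4 / 0.01944 = 0.02798 mol/L
[OCl^-]_original = 0.02798 × 500.0/25.72 = 0.5439 mol/L

0.5439 M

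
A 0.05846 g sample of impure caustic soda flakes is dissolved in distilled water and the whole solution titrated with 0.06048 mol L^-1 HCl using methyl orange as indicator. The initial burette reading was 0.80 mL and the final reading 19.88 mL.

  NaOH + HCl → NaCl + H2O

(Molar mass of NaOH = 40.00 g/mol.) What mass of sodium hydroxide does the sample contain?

n(HCl) = 0.01908 L × 0.06048 mol/L = 1.154 × 10^-3 mol
n(NaOH) = 1.154 × 10^-3 mol (1:1 ratio)
mass of NaOH = 1.154 × 10^-3 × 40.00 g/mol = 0.04616 g

0.04616 g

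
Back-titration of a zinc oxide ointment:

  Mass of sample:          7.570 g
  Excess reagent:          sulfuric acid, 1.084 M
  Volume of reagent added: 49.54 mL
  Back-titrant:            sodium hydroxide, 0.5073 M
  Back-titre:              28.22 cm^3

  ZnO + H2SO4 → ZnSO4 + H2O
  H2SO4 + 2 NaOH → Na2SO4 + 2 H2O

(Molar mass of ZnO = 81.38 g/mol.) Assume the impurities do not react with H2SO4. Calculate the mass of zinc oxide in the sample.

3.788 g

n(H2SO4) added = 0.04954 × 1.084 = 0.05370 mol
n(NaOH) used in back-titration = 0.02822 × 0.5073 = 0.01432 mol
From the 1:2 ratio, n(H2SO4) left over = 1/2 × 0.01432 = 7.158 × 10^-3 mol
n(H2SO4) consumed by analyte = 0.05370 − 7.158 × 10^-3 = 0.04654 mol
n(ZnO) = 0.04654 mol (1:1 ratio)
mass of ZnO = 0.04654 × 81.38 = 3.788 g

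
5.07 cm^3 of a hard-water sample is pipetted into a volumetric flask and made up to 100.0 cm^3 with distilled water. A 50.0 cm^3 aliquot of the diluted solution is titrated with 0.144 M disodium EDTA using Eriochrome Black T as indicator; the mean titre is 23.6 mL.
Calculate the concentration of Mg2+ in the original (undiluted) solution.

Mg^2+ + EDTA^4- → [Mg(EDTA)]^2-
n(EDTA) = 0.0236 × 0.144 = 3.40 × 10^-3 mol
n(Mg2+) in the aliquot = 3.40 × 10^-3 mol (1:1 ratio)
[Mg2+]_dilute = 3.40 × 10^-3 / 0.0500 = 0.0680 mol/L
Dilution factor = 100.0 / 5.07 = 19.72
[Mg2+]_stock = 0.0680 × 19.72 = 1.34 mol/L

1.34 M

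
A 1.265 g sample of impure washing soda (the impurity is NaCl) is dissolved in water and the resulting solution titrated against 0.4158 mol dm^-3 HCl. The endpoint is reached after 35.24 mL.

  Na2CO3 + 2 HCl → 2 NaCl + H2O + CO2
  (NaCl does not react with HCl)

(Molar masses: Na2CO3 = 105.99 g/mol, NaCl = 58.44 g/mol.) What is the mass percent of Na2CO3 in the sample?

n(HCl) = 0.03524 × 0.4158 = 0.01465 mol
Let x = n(Na2CO3), y = n(NaCl).
Titrant: 2x = 0.01465;  mass: 105.99x + 58.44y = 1.265
Solving, x = 7.326 × 10^-3 mol, y = 8.359 × 10^-3 mol
mass of Na2CO3 = 7.326 × 10^-3 × 105.99 = 0.7765 g
% Na2CO3 = 0.7765 / 1.265 × 100 = 61.39 %

61.39 %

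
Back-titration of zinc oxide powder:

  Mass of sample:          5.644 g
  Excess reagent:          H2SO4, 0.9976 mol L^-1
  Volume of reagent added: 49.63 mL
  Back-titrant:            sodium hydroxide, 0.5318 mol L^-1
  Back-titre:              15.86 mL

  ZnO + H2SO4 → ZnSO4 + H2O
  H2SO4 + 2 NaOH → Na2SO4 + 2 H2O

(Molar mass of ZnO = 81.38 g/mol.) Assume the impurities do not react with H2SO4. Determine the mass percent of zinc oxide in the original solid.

n(H2SO4) added = 0.04963 × 0.9976 = 0.04951 mol
n(NaOH) used in back-titration = 0.01586 × 0.5318 = 8.434 × 10^-3 mol
From the 1:2 ratio, n(H2SO4) left over = 1/2 × 8.434 × 10^-3 = 4.217 × 10^-3 mol
n(H2SO4) consumed by analyte = 0.04951 − 4.217 × 10^-3 = 0.04529 mol
n(ZnO) = 0.04529 mol (1:1 ratio)
mass of ZnO = 0.04529 × 81.38 = 3.686 g
% ZnO = 3.686 / 5.644 × 100 = 65.31 %

65.31 %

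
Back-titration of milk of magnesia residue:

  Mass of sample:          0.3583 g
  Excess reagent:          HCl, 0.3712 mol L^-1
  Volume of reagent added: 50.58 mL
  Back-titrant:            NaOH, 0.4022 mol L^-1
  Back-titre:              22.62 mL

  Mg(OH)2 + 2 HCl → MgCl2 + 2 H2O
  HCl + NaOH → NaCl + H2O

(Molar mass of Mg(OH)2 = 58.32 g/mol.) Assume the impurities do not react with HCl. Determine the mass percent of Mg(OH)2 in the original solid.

78.76 %

n(HCl) added = 0.05058 × 0.3712 = 0.01878 mol
n(NaOH) used in back-titration = 0.02262 × 0.4022 = 9.098 × 10^-3 mol
n(HCl) left over = 9.098 × 10^-3 mol (1:1 ratio)
n(HCl) consumed by analyte = 0.01878 − 9.098 × 10^-3 = 9.678 × 10^-3 mol
From the 1:2 ratio, n(Mg(OH)2) = 1/2 × 9.678 × 10^-3 = 4.839 × 10^-3 mol
mass of Mg(OH)2 = 4.839 × 10^-3 × 58.32 = 0.2822 g
% Mg(OH)2 = 0.2822 / 0.3583 × 100 = 78.76 %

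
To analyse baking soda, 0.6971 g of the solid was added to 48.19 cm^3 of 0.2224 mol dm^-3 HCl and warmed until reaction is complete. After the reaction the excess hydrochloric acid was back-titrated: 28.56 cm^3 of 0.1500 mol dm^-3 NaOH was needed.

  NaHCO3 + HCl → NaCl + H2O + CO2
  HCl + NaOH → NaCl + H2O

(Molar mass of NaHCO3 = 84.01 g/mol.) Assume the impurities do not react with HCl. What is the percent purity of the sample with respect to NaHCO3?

n(HCl) added = 0.04819 × 0.2224 = 0.01072 mol
n(NaOH) used in back-titration = 0.02856 × 0.1500 = 4.284 × 10^-3 mol
n(HCl) left over = 4.284 × 10^-3 mol (1:1 ratio)
n(HCl) consumed by analyte = 0.01072 − 4.284 × 10^-3 = 6.433 × 10^-3 mol
n(NaHCO3) = 6.433 × 10^-3 mol (1:1 ratio)
mass of NaHCO3 = 6.433 × 10^-3 × 84.01 = 0.5405 g
% NaHCO3 = 0.5405 / 0.6971 × 100 = 77.53 %

77.53 %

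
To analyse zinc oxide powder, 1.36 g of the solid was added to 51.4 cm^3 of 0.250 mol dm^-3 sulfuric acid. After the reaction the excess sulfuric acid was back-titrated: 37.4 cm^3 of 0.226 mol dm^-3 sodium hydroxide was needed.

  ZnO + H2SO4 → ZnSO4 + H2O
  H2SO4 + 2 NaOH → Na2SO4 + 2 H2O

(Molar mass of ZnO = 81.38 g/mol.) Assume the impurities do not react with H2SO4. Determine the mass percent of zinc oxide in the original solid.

n(H2SO4) added = 0.0514 × 0.250 = 0.0129 mol
n(NaOH) used in back-titration = 0.0374 × 0.226 = 8.45 × 10^-3 mol
From the 1:2 ratio, n(H2SO4) left over = 1/2 × 8.45 × 10^-3 = 4.23 × 10^-3 mol
n(H2SO4) consumed by analyte = 0.0129 − 4.23 × 10^-3 = 8.62 × 10^-3 mol
n(ZnO) = 8.62 × 10^-3 mol (1:1 ratio)
mass of ZnO = 8.62 × 10^-3 × 81.38 = 0.702 g
% ZnO = 0.702 / 1.36 × 100 = 51.6 %

51.6 %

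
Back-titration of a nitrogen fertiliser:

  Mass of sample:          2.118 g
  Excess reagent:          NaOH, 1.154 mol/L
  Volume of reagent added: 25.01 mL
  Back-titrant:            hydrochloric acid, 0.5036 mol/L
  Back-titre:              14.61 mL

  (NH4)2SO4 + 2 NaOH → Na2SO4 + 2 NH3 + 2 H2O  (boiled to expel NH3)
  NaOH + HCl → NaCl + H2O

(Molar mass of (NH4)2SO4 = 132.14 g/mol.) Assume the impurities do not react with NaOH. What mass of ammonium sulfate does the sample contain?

1.421 g

n(NaOH) added = 0.02501 × 1.154 = 0.02886 mol
n(HCl) used in back-titration = 0.01461 × 0.5036 = 7.358 × 10^-3 mol
n(NaOH) left over = 7.358 × 10^-3 mol (1:1 ratio)
n(NaOH) consumed by analyte = 0.02886 − 7.358 × 10^-3 = 0.02150 mol
From the 1:2 ratio, n((NH4)2SO4) = 1/2 × 0.02150 = 0.01075 mol
mass of (NH4)2SO4 = 0.01075 × 132.14 = 1.421 g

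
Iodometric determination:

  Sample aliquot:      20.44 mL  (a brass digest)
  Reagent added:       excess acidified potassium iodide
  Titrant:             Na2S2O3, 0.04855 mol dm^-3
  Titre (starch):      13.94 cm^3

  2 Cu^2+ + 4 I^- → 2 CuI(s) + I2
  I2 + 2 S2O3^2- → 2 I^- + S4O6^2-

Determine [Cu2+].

n(S2O3^2-) = 0.01394 × 0.04855 = 6.768 × 10^-4 mol
n(I2) = n(S2O3^2-)/2 = 3.384 × 10^-4 mol
From the 2:1 ratio, n(Cu2+) in the aliquot = 2/1 × 3.384 × 10^-4 = 6.768 × 10^-4 mol
[Cu2+] = 6.768 × 10^-4 / 0.02044 = 0.03311 mol/L

0.03311 mol/L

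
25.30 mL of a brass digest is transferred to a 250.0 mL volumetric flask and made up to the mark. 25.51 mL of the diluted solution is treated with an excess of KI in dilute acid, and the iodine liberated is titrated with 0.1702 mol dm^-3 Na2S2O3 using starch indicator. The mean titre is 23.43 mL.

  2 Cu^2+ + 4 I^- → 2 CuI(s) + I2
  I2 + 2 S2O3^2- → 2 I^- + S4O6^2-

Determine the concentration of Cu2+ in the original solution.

n(S2O3^2-) = 0.02343 × 0.1702 = 3.988 × 10^-3 mol
n(I2) = n(S2O3^2-)/2 = 1.994 × 10^-3 mol
From the 2:1 ratio, n(Cu2+) in the aliquot = 2/1 × 1.994 × 10^-3 = 3.988 × 10^-3 mol
[Cu2+]_dilute = 3.988 × 10^-3 / 0.02551 = 0.1563 mol/L
[Cu2+]_original = 0.1563 × 250.0/25.30 = 1.545 mol/L

1.545 mol/L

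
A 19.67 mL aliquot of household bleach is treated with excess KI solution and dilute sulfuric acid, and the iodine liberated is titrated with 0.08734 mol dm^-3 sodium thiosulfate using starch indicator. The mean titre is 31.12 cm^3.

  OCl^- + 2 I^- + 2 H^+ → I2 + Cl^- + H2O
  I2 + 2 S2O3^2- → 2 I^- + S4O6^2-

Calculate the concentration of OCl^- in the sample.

n(S2O3^2-) = 0.03112 × 0.08734 = 2.718 × 10^-3 mol
n(I2) = n(S2O3^2-)/2 = 1.359 × 10^-3 mol
n(OCl^-) in the aliquot = 1.359 × 10^-3 mol (1:1 ratio)
[OCl^-] = 1.359 × 10^-3 / 0.01967 = 0.06909 mol/L

0.06909 mol/L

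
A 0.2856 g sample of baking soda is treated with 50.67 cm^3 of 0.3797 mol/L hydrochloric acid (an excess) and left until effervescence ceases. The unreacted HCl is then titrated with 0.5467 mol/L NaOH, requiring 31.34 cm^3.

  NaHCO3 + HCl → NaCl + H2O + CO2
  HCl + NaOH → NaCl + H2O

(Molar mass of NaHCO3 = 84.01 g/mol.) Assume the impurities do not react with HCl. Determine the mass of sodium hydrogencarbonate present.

n(HCl) added = 0.05067 × 0.3797 = 0.01924 mol
n(NaOH) used in back-titration = 0.03134 × 0.5467 = 0.01713 mol
n(HCl) left over = 0.01713 mol (1:1 ratio)
n(HCl) consumed by analyte = 0.01924 − 0.01713 = 2.106 × 10^-3 mol
n(NaHCO3) = 2.106 × 10^-3 mol (1:1 ratio)
mass of NaHCO3 = 2.106 × 10^-3 × 84.01 = 0.1769 g

0.1769 g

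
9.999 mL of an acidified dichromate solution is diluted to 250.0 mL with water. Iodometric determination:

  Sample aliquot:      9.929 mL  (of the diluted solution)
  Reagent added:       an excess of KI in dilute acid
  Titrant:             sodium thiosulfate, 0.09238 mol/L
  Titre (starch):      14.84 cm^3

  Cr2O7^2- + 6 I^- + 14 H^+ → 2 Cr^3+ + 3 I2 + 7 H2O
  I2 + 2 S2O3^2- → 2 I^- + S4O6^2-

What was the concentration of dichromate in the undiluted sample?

n(S2O3^2-) = 0.01484 × 0.09238 = 1.371 × 10^-3 mol
n(I2) = n(S2O3^2-)/2 = 6.855 × 10^-4 mol
From the 1:3 ratio, n(Cr2O7^2-) in the aliquot = 1/3 × 6.855 × 10^-4 = 2.285 × 10^-4 mol
[Cr2O7^2-]_dilute = 2.285 × 10^-4 / 0.009929 = 0.02301 mol/L
[Cr2O7^2-]_original = 0.02301 × 250.0/9.999 = 0.5754 mol/L

0.5754 mol/L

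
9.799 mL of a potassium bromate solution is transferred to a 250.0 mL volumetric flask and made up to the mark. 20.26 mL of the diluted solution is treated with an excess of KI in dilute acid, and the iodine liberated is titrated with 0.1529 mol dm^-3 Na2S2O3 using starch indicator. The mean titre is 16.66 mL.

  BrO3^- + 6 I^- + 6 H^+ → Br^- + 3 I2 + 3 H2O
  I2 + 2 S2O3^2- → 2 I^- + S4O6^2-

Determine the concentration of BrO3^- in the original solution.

0.5346 mol/L

n(S2O3^2-) = 0.01666 × 0.1529 = 2.547 × 10^-3 mol
n(I2) = n(S2O3^2-)/2 = 1.274 × 10^-3 mol
From the 1:3 ratio, n(BrO3^-) in the aliquot = 1/3 × 1.274 × 10^-3 = 4.246 × 10^-4 mol
[BrO3^-]_dilute = 4.246 × 10^-4 / 0.02026 = 0.02096 mol/L
[BrO3^-]_original = 0.02096 × 250.0/9.799 = 0.5346 mol/L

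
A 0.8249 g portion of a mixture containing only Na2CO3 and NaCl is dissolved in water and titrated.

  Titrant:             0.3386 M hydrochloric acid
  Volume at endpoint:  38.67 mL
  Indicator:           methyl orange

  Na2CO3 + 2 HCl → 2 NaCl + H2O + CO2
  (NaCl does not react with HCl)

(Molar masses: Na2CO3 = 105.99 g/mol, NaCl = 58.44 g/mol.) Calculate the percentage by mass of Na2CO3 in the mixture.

n(HCl) = 0.03867 × 0.3386 = 0.01309 mol
Let x = n(Na2CO3), y = n(NaCl).
Titrant: 2x = 0.01309;  mass: 105.99x + 58.44y = 0.8249
Solving, x = 6.547 × 10^-3 mol, y = 2.242 × 10^-3 mol
mass of Na2CO3 = 6.547 × 10^-3 × 105.99 = 0.6939 g
% Na2CO3 = 0.6939 / 0.8249 × 100 = 84.12 %

84.12 %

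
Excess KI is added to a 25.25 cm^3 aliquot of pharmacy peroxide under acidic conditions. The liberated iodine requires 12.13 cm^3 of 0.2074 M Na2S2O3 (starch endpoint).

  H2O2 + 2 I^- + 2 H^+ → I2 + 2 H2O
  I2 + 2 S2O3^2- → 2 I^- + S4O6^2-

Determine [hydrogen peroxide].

n(S2O3^2-) = 0.01213 × 0.2074 = 2.516 × 10^-3 mol
n(I2) = n(S2O3^2-)/2 = 1.258 × 10^-3 mol
n(H2O2) in the aliquot = 1.258 × 10^-3 mol (1:1 ratio)
[H2O2] = 1.258 × 10^-3 / 0.02525 = 0.04982 mol/L

0.04982 M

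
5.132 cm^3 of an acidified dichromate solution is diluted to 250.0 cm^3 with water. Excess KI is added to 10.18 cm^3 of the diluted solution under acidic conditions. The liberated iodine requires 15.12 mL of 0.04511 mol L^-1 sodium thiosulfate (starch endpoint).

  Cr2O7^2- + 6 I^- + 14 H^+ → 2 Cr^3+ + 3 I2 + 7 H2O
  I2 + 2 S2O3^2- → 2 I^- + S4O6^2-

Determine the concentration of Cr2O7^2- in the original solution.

n(S2O3^2-) = 0.01512 × 0.04511 = 6.821 × 10^-4 mol
n(I2) = n(S2O3^2-)/2 = 3.410 × 10^-4 mol
From the 1:3 ratio, n(Cr2O7^2-) in the aliquot = 1/3 × 3.410 × 10^-4 = 1.137 × 10^-4 mol
[Cr2O7^2-]_dilute = 1.137 × 10^-4 / 0.01018 = 0.01117 mol/L
[Cr2O7^2-]_original = 0.01117 × 250.0/5.132 = 0.5440 mol/L

0.5440 mol/L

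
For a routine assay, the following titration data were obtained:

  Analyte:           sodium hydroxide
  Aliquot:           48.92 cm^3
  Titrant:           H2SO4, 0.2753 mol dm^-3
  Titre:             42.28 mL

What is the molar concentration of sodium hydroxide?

0.4759 mol/L

2 NaOH + H2SO4 → Na2SO4 + 2 H2O
n(H2SO4) = 0.04228 L × 0.2753 mol/L = 0.01164 mol
From the 2:1 mole ratio, n(NaOH) = 2/1 × 0.01164 = 0.02328 mol
[NaOH] = 0.02328 mol / 0.04892 L = 0.4759 mol/L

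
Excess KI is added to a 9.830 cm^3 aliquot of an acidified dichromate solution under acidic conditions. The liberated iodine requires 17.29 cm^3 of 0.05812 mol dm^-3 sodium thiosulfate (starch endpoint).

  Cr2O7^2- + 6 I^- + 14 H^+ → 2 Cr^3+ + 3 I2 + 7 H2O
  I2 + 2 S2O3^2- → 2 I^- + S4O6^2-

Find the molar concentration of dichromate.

0.01704 mol/L

n(S2O3^2-) = 0.01729 × 0.05812 = 1.005 × 10^-3 mol
n(I2) = n(S2O3^2-)/2 = 5.024 × 10^-4 mol
From the 1:3 ratio, n(Cr2O7^2-) in the aliquot = 1/3 × 5.024 × 10^-4 = 1.675 × 10^-4 mol
[Cr2O7^2-] = 1.675 × 10^-4 / 0.009830 = 0.01704 mol/L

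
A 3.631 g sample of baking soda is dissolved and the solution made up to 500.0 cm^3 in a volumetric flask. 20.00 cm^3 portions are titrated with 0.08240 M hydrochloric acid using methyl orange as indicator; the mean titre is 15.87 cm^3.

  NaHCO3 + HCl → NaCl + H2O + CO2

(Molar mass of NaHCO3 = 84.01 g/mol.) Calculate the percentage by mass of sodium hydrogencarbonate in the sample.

n(HCl) per titration = 0.01587 × 0.08240 = 1.308 × 10^-3 mol
n(NaHCO3) in each aliquot = 1.308 × 10^-3 mol (1:1 ratio)
n(NaHCO3) in the whole flask = 1.308 × 10^-3 × 500.0/20.00 = 0.03269 mol
mass of NaHCO3 = 0.03269 × 84.01 = 2.746 g
% NaHCO3 = 2.746 / 3.631 × 100 = 75.64 %

75.64 %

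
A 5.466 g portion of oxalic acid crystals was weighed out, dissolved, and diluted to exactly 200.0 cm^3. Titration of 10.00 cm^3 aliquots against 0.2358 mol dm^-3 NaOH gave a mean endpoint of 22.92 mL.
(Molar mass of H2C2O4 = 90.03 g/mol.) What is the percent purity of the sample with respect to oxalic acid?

H2C2O4 + 2 NaOH → Na2C2O4 + 2 H2O
n(NaOH) per titration = 0.02292 × 0.2358 = 5.405 × 10^-3 mol
From the 1:2 ratio, n(H2C2O4) in each aliquot = 1/2 × 5.405 × 10^-3 = 2.702 × 10^-3 mol
n(H2C2O4) in the whole flask = 2.702 × 10^-3 × 200.0/10.00 = 0.05405 mol
mass of H2C2O4 = 0.05405 × 90.03 = 4.866 g
% H2C2O4 = 4.866 / 5.466 × 100 = 89.02 %

89.02 %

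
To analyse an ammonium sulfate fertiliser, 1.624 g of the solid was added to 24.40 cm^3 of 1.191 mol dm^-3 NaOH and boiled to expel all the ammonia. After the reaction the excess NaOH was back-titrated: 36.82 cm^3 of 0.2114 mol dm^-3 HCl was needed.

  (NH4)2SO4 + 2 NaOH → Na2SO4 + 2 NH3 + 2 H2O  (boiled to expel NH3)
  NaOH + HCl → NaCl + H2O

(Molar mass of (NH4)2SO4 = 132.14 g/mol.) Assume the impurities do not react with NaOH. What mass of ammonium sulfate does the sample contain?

1.406 g

n(NaOH) added = 0.02440 × 1.191 = 0.02906 mol
n(HCl) used in back-titration = 0.03682 × 0.2114 = 7.784 × 10^-3 mol
n(NaOH) left over = 7.784 × 10^-3 mol (1:1 ratio)
n(NaOH) consumed by analyte = 0.02906 − 7.784 × 10^-3 = 0.02128 mol
From the 1:2 ratio, n((NH4)2SO4) = 1/2 × 0.02128 = 0.01064 mol
mass of (NH4)2SO4 = 0.01064 × 132.14 = 1.406 g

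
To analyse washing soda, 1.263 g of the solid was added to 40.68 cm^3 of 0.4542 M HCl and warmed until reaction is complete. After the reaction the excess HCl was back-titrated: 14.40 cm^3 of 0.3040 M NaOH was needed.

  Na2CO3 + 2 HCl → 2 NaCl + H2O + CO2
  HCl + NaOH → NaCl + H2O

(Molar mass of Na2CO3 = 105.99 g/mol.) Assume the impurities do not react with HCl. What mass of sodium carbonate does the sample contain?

n(HCl) added = 0.04068 × 0.4542 = 0.01848 mol
n(NaOH) used in back-titration = 0.01440 × 0.3040 = 4.378 × 10^-3 mol
n(HCl) left over = 4.378 × 10^-3 mol (1:1 ratio)
n(HCl) consumed by analyte = 0.01848 − 4.378 × 10^-3 = 0.01410 mol
From the 1:2 ratio, n(Na2CO3) = 1/2 × 0.01410 = 7.050 × 10^-3 mol
mass of Na2CO3 = 7.050 × 10^-3 × 105.99 = 0.7472 g

0.7472 g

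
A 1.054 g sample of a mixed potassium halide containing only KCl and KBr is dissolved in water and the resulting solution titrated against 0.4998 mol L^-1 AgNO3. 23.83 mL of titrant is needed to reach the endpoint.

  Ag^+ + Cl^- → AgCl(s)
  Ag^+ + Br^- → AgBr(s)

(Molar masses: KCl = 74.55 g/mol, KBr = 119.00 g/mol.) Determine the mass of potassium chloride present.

n(AgNO3) = 0.02383 × 0.4998 = 0.01191 mol
Let x = n(KCl), y = n(KBr).
Titrant: 1x + 1y = 0.01191;  mass: 74.55x + 119.00y = 1.054
Solving, x = 8.174 × 10^-3 mol, y = 3.737 × 10^-3 mol
mass of KCl = 8.174 × 10^-3 × 74.55 = 0.6093 g

0.6093 g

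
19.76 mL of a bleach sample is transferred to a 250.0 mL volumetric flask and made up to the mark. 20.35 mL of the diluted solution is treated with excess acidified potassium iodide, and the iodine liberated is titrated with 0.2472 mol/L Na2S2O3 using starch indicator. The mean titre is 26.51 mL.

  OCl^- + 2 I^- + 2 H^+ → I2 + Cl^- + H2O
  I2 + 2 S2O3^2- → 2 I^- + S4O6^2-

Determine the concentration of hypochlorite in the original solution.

n(S2O3^2-) = 0.02651 × 0.2472 = 6.553 × 10^-3 mol
n(I2) = n(S2O3^2-)/2 = 3.277 × 10^-3 mol
n(OCl^-) in the aliquot = 3.277 × 10^-3 mol (1:1 ratio)
[OCl^-]_dilute = 3.277 × 10^-3 / 0.02035 = 0.1610 mol/L
[OCl^-]_original = 0.1610 × 250.0/19.76 = 2.037 mol/L

2.037 mol/L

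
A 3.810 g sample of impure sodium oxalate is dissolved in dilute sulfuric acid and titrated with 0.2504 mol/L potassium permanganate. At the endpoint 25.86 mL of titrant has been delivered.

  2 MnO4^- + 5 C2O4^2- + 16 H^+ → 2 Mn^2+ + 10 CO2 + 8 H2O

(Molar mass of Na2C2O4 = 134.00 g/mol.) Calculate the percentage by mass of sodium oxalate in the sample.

56.94 %

n(KMnO4) = 0.02586 L × 0.2504 mol/L = 6.475 × 10^-3 mol
From the 5:2 ratio, n(Na2C2O4) = 5/2 × 6.475 × 10^-3 = 0.01619 mol
mass of Na2C2O4 = 0.01619 × 134.00 g/mol = 2.169 g
% Na2C2O4 = 2.169 / 3.810 × 100 = 56.94 %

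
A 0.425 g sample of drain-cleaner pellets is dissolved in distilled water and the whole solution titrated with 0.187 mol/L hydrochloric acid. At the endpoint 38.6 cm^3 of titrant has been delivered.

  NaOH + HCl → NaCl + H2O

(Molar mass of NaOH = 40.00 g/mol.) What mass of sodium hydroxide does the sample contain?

n(HCl) = 0.0386 L × 0.187 mol/L = 7.22 × 10^-3 mol
n(NaOH) = 7.22 × 10^-3 mol (1:1 ratio)
mass of NaOH = 7.22 × 10^-3 × 40.00 g/mol = 0.289 g

0.289 g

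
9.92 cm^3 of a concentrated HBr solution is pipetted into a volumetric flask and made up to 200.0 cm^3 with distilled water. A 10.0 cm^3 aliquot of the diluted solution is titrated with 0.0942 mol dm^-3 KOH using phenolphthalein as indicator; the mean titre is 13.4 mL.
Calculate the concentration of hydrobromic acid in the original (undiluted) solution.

HBr + KOH → KBr + H2O
n(KOH) = 0.0134 × 0.0942 = 1.26 × 10^-3 mol
n(HBr) in the aliquot = 1.26 × 10^-3 mol (1:1 ratio)
[HBr]_dilute = 1.26 × 10^-3 / 0.0100 = 0.126 mol/L
Dilution factor = 200.0 / 9.92 = 20.16
[HBr]_stock = 0.126 × 20.16 = 2.54 mol/L

2.54 mol/L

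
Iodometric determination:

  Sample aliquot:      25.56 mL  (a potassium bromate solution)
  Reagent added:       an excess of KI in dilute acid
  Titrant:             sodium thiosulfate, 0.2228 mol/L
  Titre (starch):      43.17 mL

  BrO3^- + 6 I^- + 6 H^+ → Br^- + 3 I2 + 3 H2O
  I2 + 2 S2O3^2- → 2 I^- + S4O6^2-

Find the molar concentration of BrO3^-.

0.06272 mol/L

n(S2O3^2-) = 0.04317 × 0.2228 = 9.618 × 10^-3 mol
n(I2) = n(S2O3^2-)/2 = 4.809 × 10^-3 mol
From the 1:3 ratio, n(BrO3^-) in the aliquot = 1/3 × 4.809 × 10^-3 = 1.603 × 10^-3 mol
[BrO3^-] = 1.603 × 10^-3 / 0.02556 = 0.06272 mol/L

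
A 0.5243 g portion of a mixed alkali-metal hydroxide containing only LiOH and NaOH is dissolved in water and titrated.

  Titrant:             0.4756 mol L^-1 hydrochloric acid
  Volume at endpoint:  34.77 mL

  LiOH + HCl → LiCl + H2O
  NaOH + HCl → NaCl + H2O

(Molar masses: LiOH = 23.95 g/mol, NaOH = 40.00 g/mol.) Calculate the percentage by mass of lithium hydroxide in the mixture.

39.04 %

n(HCl) = 0.03477 × 0.4756 = 0.01654 mol
Let x = n(LiOH), y = n(NaOH).
Titrant: 1x + 1y = 0.01654;  mass: 23.95x + 40.00y = 0.5243
Solving, x = 8.546 × 10^-3 mol, y = 7.991 × 10^-3 mol
mass of LiOH = 8.546 × 10^-3 × 23.95 = 0.2047 g
% LiOH = 0.2047 / 0.5243 × 100 = 39.04 %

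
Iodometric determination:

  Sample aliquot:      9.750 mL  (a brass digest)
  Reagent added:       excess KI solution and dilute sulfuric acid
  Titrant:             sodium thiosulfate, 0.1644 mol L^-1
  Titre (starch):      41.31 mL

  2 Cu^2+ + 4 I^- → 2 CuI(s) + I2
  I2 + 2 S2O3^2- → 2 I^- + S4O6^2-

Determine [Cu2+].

0.6966 mol/L

n(S2O3^2-) = 0.04131 × 0.1644 = 6.791 × 10^-3 mol
n(I2) = n(S2O3^2-)/2 = 3.396 × 10^-3 mol
From the 2:1 ratio, n(Cu2+) in the aliquot = 2/1 × 3.396 × 10^-3 = 6.791 × 10^-3 mol
[Cu2+] = 6.791 × 10^-3 / 0.009750 = 0.6966 mol/L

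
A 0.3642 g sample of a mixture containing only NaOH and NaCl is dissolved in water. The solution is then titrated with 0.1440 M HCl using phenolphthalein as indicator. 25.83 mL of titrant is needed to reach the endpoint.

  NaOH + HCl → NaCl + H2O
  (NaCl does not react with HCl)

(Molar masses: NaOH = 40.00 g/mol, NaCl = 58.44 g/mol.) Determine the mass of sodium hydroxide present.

n(HCl) = 0.02583 × 0.1440 = 3.720 × 10^-3 mol
Let x = n(NaOH), y = n(NaCl).
Titrant: 1x = 3.720 × 10^-3;  mass: 40.00x + 58.44y = 0.3642
Solving, x = 3.720 × 10^-3 mol, y = 3.686 × 10^-3 mol
mass of NaOH = 3.720 × 10^-3 × 40.00 = 0.1488 g

0.1488 g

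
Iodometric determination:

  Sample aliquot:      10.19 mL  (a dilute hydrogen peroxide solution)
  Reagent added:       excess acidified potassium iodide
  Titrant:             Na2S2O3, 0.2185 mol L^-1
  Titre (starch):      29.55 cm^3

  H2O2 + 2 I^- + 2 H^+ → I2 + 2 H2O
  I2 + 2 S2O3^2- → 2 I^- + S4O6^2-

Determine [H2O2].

n(S2O3^2-) = 0.02955 × 0.2185 = 6.457 × 10^-3 mol
n(I2) = n(S2O3^2-)/2 = 3.228 × 10^-3 mol
n(H2O2) in the aliquot = 3.228 × 10^-3 mol (1:1 ratio)
[H2O2] = 3.228 × 10^-3 / 0.01019 = 0.3168 mol/L

0.3168 mol/L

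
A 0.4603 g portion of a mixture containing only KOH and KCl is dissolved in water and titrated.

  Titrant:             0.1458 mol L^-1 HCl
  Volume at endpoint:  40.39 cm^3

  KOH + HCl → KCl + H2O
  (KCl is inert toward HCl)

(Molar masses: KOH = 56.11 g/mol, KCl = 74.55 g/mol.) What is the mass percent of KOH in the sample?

71.78 %

n(HCl) = 0.04039 × 0.1458 = 5.889 × 10^-3 mol
Let x = n(KOH), y = n(KCl).
Titrant: 1x = 5.889 × 10^-3;  mass: 56.11x + 74.55y = 0.4603
Solving, x = 5.889 × 10^-3 mol, y = 1.742 × 10^-3 mol
mass of KOH = 5.889 × 10^-3 × 56.11 = 0.3304 g
% KOH = 0.3304 / 0.4603 × 100 = 71.78 %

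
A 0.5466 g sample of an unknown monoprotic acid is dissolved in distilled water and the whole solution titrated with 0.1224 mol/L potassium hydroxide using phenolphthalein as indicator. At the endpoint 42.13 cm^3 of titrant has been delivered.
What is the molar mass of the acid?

n(KOH) = 0.04213 L × 0.1224 mol/L = 5.157 × 10^-3 mol
n(HA) = 5.157 × 10^-3 mol (1:1 ratio)
M = m / n = 0.5466 g / 5.157 × 10^-3 mol = 106.0 g/mol

106.0 g/mol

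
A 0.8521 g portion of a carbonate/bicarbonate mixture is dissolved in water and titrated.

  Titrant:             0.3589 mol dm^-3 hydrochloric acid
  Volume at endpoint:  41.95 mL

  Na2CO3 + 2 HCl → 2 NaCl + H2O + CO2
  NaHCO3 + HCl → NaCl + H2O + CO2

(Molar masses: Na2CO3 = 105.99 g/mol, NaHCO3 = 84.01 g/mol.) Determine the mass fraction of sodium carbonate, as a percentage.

n(HCl) = 0.04195 × 0.3589 = 0.01506 mol
Let x = n(Na2CO3), y = n(NaHCO3).
Titrant: 2x + 1y = 0.01506;  mass: 105.99x + 84.01y = 0.8521
Solving, x = 6.654 × 10^-3 mol, y = 1.748 × 10^-3 mol
mass of Na2CO3 = 6.654 × 10^-3 × 105.99 = 0.7052 g
% Na2CO3 = 0.7052 / 0.8521 × 100 = 82.77 %

82.77 %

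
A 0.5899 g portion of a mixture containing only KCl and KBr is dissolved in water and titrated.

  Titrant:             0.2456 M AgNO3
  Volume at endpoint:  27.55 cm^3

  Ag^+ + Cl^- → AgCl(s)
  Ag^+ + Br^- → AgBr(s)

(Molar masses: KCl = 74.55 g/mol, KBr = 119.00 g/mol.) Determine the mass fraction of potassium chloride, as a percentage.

61.21 %

n(AgNO3) = 0.02755 × 0.2456 = 6.766 × 10^-3 mol
Let x = n(KCl), y = n(KBr).
Titrant: 1x + 1y = 6.766 × 10^-3;  mass: 74.55x + 119.00y = 0.5899
Solving, x = 4.843 × 10^-3 mol, y = 1.923 × 10^-3 mol
mass of KCl = 4.843 × 10^-3 × 74.55 = 0.3611 g
% KCl = 0.3611 / 0.5899 × 100 = 61.21 %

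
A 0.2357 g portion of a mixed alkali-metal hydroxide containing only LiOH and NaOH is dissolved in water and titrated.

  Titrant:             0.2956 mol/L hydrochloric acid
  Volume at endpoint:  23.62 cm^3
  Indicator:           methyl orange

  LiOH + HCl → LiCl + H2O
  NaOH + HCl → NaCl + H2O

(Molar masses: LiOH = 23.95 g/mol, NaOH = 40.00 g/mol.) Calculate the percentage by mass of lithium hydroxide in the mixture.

27.59 %

n(HCl) = 0.02362 × 0.2956 = 6.982 × 10^-3 mol
Let x = n(LiOH), y = n(NaOH).
Titrant: 1x + 1y = 6.982 × 10^-3;  mass: 23.95x + 40.00y = 0.2357
Solving, x = 2.715 × 10^-3 mol, y = 4.267 × 10^-3 mol
mass of LiOH = 2.715 × 10^-3 × 23.95 = 0.06503 g
% LiOH = 0.06503 / 0.2357 × 100 = 27.59 %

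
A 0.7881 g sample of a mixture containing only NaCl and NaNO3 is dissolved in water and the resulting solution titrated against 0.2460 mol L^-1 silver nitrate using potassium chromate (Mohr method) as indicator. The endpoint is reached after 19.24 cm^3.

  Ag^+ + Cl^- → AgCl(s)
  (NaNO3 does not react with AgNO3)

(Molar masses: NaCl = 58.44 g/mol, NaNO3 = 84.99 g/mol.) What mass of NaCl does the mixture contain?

n(AgNO3) = 0.01924 × 0.2460 = 4.733 × 10^-3 mol
Let x = n(NaCl), y = n(NaNO3).
Titrant: 1x = 4.733 × 10^-3;  mass: 58.44x + 84.99y = 0.7881
Solving, x = 4.733 × 10^-3 mol, y = 6.018 × 10^-3 mol
mass of NaCl = 4.733 × 10^-3 × 58.44 = 0.2766 g

0.2766 g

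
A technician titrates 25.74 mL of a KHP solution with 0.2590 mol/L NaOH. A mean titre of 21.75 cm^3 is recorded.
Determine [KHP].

KHC8H4O4 + NaOH → KNaC8H4O4 + H2O
n(NaOH) = 0.02175 L × 0.2590 mol/L = 5.633 × 10^-3 mol
n(KHC8H4O4) = 5.633 × 10^-3 mol (1:1 mole ratio)
[KHC8H4O4] = 5.633 × 10^-3 mol / 0.02574 L = 0.2189 mol/L

0.2189 mol/L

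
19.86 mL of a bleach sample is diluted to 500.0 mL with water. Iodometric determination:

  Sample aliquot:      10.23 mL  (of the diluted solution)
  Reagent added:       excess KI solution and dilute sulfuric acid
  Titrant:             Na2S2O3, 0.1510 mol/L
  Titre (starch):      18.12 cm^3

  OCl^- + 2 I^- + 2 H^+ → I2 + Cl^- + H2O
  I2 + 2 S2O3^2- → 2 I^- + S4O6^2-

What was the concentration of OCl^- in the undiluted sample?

n(S2O3^2-) = 0.01812 × 0.1510 = 2.736 × 10^-3 mol
n(I2) = n(S2O3^2-)/2 = 1.368 × 10^-3 mol
n(OCl^-) in the aliquot = 1.368 × 10^-3 mol (1:1 ratio)
[OCl^-]_dilute = 1.368 × 10^-3 / 0.01023 = 0.1337 mol/L
[OCl^-]_original = 0.1337 × 500.0/19.86 = 3.367 mol/L

3.367 mol/L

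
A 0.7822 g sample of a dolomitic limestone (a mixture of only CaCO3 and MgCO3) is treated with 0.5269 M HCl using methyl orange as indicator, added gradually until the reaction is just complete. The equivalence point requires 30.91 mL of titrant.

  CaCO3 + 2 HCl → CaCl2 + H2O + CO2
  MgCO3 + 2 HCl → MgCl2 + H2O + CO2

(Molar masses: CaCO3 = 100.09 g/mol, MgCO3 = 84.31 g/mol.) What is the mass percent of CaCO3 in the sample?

77.56 %

n(HCl) = 0.03091 × 0.5269 = 0.01629 mol
Let x = n(CaCO3), y = n(MgCO3).
Titrant: 2x + 2y = 0.01629;  mass: 100.09x + 84.31y = 0.7822
Solving, x = 6.061 × 10^-3 mol, y = 2.082 × 10^-3 mol
mass of CaCO3 = 6.061 × 10^-3 × 100.09 = 0.6067 g
% CaCO3 = 0.6067 / 0.7822 × 100 = 77.56 %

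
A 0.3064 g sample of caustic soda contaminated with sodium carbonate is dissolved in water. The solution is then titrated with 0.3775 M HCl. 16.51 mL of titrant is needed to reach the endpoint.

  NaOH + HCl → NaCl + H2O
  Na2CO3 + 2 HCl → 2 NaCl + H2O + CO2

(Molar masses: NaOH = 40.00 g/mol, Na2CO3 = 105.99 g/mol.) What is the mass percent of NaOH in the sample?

n(HCl) = 0.01651 × 0.3775 = 6.233 × 10^-3 mol
Let x = n(NaOH), y = n(Na2CO3).
Titrant: 1x + 2y = 6.233 × 10^-3;  mass: 40.00x + 105.99y = 0.3064
Solving, x = 1.839 × 10^-3 mol, y = 2.197 × 10^-3 mol
mass of NaOH = 1.839 × 10^-3 × 40.00 = 0.07354 g
% NaOH = 0.07354 / 0.3064 × 100 = 24.00 %

24.00 %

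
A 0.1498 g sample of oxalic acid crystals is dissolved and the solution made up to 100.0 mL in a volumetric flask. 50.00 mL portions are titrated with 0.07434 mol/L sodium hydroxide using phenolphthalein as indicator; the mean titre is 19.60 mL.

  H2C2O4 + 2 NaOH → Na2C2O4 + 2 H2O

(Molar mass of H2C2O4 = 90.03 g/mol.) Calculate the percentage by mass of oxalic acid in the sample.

87.57 %

n(NaOH) per titration = 0.01960 × 0.07434 = 1.457 × 10^-3 mol
From the 1:2 ratio, n(H2C2O4) in each aliquot = 1/2 × 1.457 × 10^-3 = 7.285 × 10^-4 mol
n(H2C2O4) in the whole flask = 7.285 × 10^-4 × 100.0/50.00 = 1.457 × 10^-3 mol
mass of H2C2O4 = 1.457 × 10^-3 × 90.03 = 0.1312 g
% H2C2O4 = 0.1312 / 0.1498 × 100 = 87.57 %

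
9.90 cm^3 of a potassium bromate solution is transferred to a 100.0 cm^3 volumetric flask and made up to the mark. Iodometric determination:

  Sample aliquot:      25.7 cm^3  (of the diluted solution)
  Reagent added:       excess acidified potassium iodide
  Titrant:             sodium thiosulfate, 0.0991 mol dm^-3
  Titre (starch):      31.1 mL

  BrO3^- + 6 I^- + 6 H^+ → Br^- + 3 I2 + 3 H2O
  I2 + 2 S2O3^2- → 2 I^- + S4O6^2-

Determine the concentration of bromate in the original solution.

n(S2O3^2-) = 0.0311 × 0.0991 = 3.08 × 10^-3 mol
n(I2) = n(S2O3^2-)/2 = 1.54 × 10^-3 mol
From the 1:3 ratio, n(BrO3^-) in the aliquot = 1/3 × 1.54 × 10^-3 = 5.14 × 10^-4 mol
[BrO3^-]_dilute = 5.14 × 10^-4 / 0.0257 = 0.0200 mol/L
[BrO3^-]_original = 0.0200 × 100.0/9.90 = 0.202 mol/L

0.202 mol/L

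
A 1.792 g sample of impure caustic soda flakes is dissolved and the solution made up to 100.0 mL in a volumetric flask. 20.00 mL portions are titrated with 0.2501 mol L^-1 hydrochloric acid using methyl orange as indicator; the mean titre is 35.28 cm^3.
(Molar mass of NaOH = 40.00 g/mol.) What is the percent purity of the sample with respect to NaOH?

98.48 %

NaOH + HCl → NaCl + H2O
n(HCl) per titration = 0.03528 × 0.2501 = 8.824 × 10^-3 mol
n(NaOH) in each aliquot = 8.824 × 10^-3 mol (1:1 ratio)
n(NaOH) in the whole flask = 8.824 × 10^-3 × 100.0/20.00 = 0.04412 mol
mass of NaOH = 0.04412 × 40.00 = 1.765 g
% NaOH = 1.765 / 1.792 × 100 = 98.48 %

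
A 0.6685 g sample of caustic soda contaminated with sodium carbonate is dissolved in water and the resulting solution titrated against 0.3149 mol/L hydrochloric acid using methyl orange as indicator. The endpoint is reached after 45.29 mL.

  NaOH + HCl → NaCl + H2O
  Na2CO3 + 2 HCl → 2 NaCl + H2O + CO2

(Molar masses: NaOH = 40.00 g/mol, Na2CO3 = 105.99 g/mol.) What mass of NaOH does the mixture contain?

n(HCl) = 0.04529 × 0.3149 = 0.01426 mol
Let x = n(NaOH), y = n(Na2CO3).
Titrant: 1x + 2y = 0.01426;  mass: 40.00x + 105.99y = 0.6685
Solving, x = 6.718 × 10^-3 mol, y = 3.772 × 10^-3 mol
mass of NaOH = 6.718 × 10^-3 × 40.00 = 0.2687 g

0.2687 g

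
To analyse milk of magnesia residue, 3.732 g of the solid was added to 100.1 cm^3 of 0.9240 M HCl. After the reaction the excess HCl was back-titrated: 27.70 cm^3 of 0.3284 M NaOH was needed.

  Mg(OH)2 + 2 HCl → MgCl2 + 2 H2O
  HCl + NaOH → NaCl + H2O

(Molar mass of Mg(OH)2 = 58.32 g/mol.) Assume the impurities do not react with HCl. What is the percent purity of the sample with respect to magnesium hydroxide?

n(HCl) added = 0.1001 × 0.9240 = 0.09249 mol
n(NaOH) used in back-titration = 0.02770 × 0.3284 = 9.097 × 10^-3 mol
n(HCl) left over = 9.097 × 10^-3 mol (1:1 ratio)
n(HCl) consumed by analyte = 0.09249 − 9.097 × 10^-3 = 0.08340 mol
From the 1:2 ratio, n(Mg(OH)2) = 1/2 × 0.08340 = 0.04170 mol
mass of Mg(OH)2 = 0.04170 × 58.32 = 2.432 g
% Mg(OH)2 = 2.432 / 3.732 × 100 = 65.16 %

65.16 %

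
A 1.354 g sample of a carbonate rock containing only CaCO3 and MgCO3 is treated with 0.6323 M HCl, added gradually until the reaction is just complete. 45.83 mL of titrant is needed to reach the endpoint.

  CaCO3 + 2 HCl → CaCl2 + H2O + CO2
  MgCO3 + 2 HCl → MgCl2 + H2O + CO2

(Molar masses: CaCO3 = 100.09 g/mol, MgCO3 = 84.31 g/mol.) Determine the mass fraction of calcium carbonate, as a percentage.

n(HCl) = 0.04583 × 0.6323 = 0.02898 mol
Let x = n(CaCO3), y = n(MgCO3).
Titrant: 2x + 2y = 0.02898;  mass: 100.09x + 84.31y = 1.354
Solving, x = 8.392 × 10^-3 mol, y = 6.098 × 10^-3 mol
mass of CaCO3 = 8.392 × 10^-3 × 100.09 = 0.8399 g
% CaCO3 = 0.8399 / 1.354 × 100 = 62.03 %

62.03 %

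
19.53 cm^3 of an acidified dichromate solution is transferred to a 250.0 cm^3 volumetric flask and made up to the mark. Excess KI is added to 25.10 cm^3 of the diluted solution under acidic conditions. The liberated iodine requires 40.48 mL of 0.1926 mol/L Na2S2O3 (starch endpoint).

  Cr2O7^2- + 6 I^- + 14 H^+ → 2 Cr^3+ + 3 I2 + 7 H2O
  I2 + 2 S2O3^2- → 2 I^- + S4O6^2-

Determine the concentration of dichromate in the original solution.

0.6627 mol/L

n(S2O3^2-) = 0.04048 × 0.1926 = 7.796 × 10^-3 mol
n(I2) = n(S2O3^2-)/2 = 3.898 × 10^-3 mol
From the 1:3 ratio, n(Cr2O7^2-) in the aliquot = 1/3 × 3.898 × 10^-3 = 1.299 × 10^-3 mol
[Cr2O7^2-]_dilute = 1.299 × 10^-3 / 0.02510 = 0.05177 mol/L
[Cr2O7^2-]_original = 0.05177 × 250.0/19.53 = 0.6627 mol/L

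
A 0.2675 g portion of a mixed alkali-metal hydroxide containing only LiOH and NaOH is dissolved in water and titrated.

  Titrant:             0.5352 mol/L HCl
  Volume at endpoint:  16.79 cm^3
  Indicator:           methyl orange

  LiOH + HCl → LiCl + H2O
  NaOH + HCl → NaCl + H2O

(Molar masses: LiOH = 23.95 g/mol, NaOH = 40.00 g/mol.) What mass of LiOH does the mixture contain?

n(HCl) = 0.01679 × 0.5352 = 8.986 × 10^-3 mol
Let x = n(LiOH), y = n(NaOH).
Titrant: 1x + 1y = 8.986 × 10^-3;  mass: 23.95x + 40.00y = 0.2675
Solving, x = 5.728 × 10^-3 mol, y = 3.258 × 10^-3 mol
mass of LiOH = 5.728 × 10^-3 × 23.95 = 0.1372 g

0.1372 g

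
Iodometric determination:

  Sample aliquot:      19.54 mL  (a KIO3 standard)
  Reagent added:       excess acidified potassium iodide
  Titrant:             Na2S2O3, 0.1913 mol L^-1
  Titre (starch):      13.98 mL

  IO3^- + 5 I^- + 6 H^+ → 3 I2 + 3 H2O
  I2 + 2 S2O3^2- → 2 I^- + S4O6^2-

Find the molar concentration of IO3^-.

0.02281 mol/L

n(S2O3^2-) = 0.01398 × 0.1913 = 2.674 × 10^-3 mol
n(I2) = n(S2O3^2-)/2 = 1.337 × 10^-3 mol
From the 1:3 ratio, n(IO3^-) in the aliquot = 1/3 × 1.337 × 10^-3 = 4.457 × 10^-4 mol
[IO3^-] = 4.457 × 10^-4 / 0.01954 = 0.02281 mol/L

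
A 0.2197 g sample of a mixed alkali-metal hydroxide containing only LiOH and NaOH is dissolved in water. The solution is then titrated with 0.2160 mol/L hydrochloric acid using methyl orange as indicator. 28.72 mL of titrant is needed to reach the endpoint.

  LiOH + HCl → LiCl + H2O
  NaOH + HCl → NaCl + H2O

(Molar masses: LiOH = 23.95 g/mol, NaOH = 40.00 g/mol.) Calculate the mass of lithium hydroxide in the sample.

0.04244 g

n(HCl) = 0.02872 × 0.2160 = 6.204 × 10^-3 mol
Let x = n(LiOH), y = n(NaOH).
Titrant: 1x + 1y = 6.204 × 10^-3;  mass: 23.95x + 40.00y = 0.2197
Solving, x = 1.772 × 10^-3 mol, y = 4.432 × 10^-3 mol
mass of LiOH = 1.772 × 10^-3 × 23.95 = 0.04244 g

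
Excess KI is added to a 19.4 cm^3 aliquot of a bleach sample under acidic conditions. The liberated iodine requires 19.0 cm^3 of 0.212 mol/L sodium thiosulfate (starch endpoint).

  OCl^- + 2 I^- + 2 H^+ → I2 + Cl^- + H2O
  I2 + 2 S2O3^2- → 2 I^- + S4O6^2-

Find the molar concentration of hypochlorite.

0.104 mol/L

n(S2O3^2-) = 0.0190 × 0.212 = 4.03 × 10^-3 mol
n(I2) = n(S2O3^2-)/2 = 2.01 × 10^-3 mol
n(OCl^-) in the aliquot = 2.01 × 10^-3 mol (1:1 ratio)
[OCl^-] = 2.01 × 10^-3 / 0.0194 = 0.104 mol/L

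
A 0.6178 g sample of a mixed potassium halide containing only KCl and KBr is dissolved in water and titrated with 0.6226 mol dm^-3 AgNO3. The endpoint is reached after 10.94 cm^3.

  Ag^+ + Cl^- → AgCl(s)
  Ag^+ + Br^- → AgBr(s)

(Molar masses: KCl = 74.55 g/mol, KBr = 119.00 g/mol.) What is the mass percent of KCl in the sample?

52.32 %

n(AgNO3) = 0.01094 × 0.6226 = 6.811 × 10^-3 mol
Let x = n(KCl), y = n(KBr).
Titrant: 1x + 1y = 6.811 × 10^-3;  mass: 74.55x + 119.00y = 0.6178
Solving, x = 4.336 × 10^-3 mol, y = 2.475 × 10^-3 mol
mass of KCl = 4.336 × 10^-3 × 74.55 = 0.3233 g
% KCl = 0.3233 / 0.6178 × 100 = 52.32 %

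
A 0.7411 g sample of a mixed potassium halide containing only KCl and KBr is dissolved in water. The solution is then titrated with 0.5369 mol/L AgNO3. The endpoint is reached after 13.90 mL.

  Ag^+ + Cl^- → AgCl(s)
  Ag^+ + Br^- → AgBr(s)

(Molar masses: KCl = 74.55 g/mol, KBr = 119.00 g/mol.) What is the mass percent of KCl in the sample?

n(AgNO3) = 0.01390 × 0.5369 = 7.463 × 10^-3 mol
Let x = n(KCl), y = n(KBr).
Titrant: 1x + 1y = 7.463 × 10^-3;  mass: 74.55x + 119.00y = 0.7411
Solving, x = 3.307 × 10^-3 mol, y = 4.156 × 10^-3 mol
mass of KCl = 3.307 × 10^-3 × 74.55 = 0.2465 g
% KCl = 0.2465 / 0.7411 × 100 = 33.26 %

33.26 %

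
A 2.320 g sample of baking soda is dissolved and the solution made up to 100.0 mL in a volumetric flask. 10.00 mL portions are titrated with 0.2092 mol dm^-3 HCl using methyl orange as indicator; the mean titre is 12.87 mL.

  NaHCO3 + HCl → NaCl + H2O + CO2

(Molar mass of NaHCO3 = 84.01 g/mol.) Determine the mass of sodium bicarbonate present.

n(HCl) per titration = 0.01287 × 0.2092 = 2.692 × 10^-3 mol
n(NaHCO3) in each aliquot = 2.692 × 10^-3 mol (1:1 ratio)
n(NaHCO3) in the whole flask = 2.692 × 10^-3 × 100.0/10.00 = 0.02692 mol
mass of NaHCO3 = 0.02692 × 84.01 = 2.262 g

2.262 g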